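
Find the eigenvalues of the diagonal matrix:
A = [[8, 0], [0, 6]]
λ₁ = 8, λ₂ = 6

The characteristic polynomial of A is det(A - λI) = (8 - λ)(6 - λ) = 0.
The roots are λ = 8 and λ = 6, so the eigenvalues are the diagonal entries.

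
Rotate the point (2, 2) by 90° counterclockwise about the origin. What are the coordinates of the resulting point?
(-2, 2)

Rotation matrix R(θ) = [[cos θ, -sin θ], [sin θ, cos θ]]; for θ = 90°:
R = [[0, -1], [1, 0]]
Result: R × [2, 2]ᵀ = [0·2 + (-1)·2, 1·2 + (0)·2]ᵀ = (-2, 2)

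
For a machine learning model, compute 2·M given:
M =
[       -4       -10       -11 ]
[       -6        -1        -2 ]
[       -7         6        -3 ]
2M =
[       -8       -20       -22 ]
[      -12        -2        -4 ]
[      -14        12        -6 ]

Scalar multiplication is elementwise: (2M)[i][j] = 2 * M[i][j].
  (2M)[0][0] = 2 * (-4) = -8
  (2M)[0][1] = 2 * (-10) = -20
  (2M)[0][2] = 2 * (-11) = -22
  (2M)[1][0] = 2 * (-6) = -12
  (2M)[1][1] = 2 * (-1) = -2
  (2M)[1][2] = 2 * (-2) = -4
  (2M)[2][0] = 2 * (-7) = -14
  (2M)[2][1] = 2 * (6) = 12
  (2M)[2][2] = 2 * (-3) = -6
2M =
[       -8       -20       -22 ]
[      -12        -2        -4 ]
[      -14        12        -6 ]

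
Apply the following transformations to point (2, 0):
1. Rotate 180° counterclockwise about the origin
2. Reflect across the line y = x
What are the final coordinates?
(0, -2)

Step 1: Rotate 180° → (-2, 0)
Step 2: Reflect across the line y = x → (0, -2)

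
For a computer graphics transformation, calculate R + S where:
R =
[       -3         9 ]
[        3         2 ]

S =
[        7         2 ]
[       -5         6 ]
R + S =
[        4        11 ]
[       -2         8 ]

Matrix addition is elementwise: (R+S)[i][j] = R[i][j] + S[i][j].
  (R+S)[0][0] = (-3) + (7) = 4
  (R+S)[0][1] = (9) + (2) = 11
  (R+S)[1][0] = (3) + (-5) = -2
  (R+S)[1][1] = (2) + (6) = 8
R + S =
[        4        11 ]
[       -2         8 ]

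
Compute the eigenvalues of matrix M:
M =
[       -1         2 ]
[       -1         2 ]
λ = 0, 1

Solve det(M - λI) = 0. For a 2×2 matrix the characteristic equation is λ² - (trace)λ + det = 0.
trace(M) = a + d = -1 + 2 = 1.
det(M) = a*d - b*c = (-1)*(2) - (2)*(-1) = -2 + 2 = 0.
Characteristic equation: λ² - (1)λ + (0) = 0.
Discriminant = (1)² - 4*(0) = 1 - 0 = 1.
λ = (1 ± √1) / 2 = (1 ± 1) / 2 = 0, 1.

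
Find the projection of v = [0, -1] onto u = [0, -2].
[0, -1]

The projection of v onto u is proj_u(v) = ((v·u) / (u·u)) · u.
v·u = (0)*(0) + (-1)*(-2) = 2.
u·u = (0)*(0) + (-2)*(-2) = 4.
coefficient = 2 / 4 = 1/2.
proj_u(v) = 1/2 · [0, -2] = [0, -1].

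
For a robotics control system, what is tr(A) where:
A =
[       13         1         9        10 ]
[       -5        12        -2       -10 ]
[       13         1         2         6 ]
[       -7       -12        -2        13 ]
tr(A) = 13 + 12 + 2 + 13 = 40

The trace of a square matrix is the sum of its diagonal entries.
Diagonal entries of A: A[0][0] = 13, A[1][1] = 12, A[2][2] = 2, A[3][3] = 13.
tr(A) = 13 + 12 + 2 + 13 = 40.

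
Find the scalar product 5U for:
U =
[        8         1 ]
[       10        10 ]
5U =
[       40         5 ]
[       50        50 ]

Scalar multiplication is elementwise: (5U)[i][j] = 5 * U[i][j].
  (5U)[0][0] = 5 * (8) = 40
  (5U)[0][1] = 5 * (1) = 5
  (5U)[1][0] = 5 * (10) = 50
  (5U)[1][1] = 5 * (10) = 50
5U =
[       40         5 ]
[       50        50 ]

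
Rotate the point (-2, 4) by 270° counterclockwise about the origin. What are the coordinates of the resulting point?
(4, 2)

Rotation matrix R(θ) = [[cos θ, -sin θ], [sin θ, cos θ]]; for θ = 270°:
R = [[0, 1], [-1, 0]]
Result: R × [-2, 4]ᵀ = [0·-2 + (1)·4, -1·-2 + (0)·4]ᵀ = (4, 2)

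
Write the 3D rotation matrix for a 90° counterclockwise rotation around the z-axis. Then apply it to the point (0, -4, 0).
R = [[0, -1, 0], [1, 0, 0], [0, 0, 1]]; R·(0, -4, 0) = (4, 0, 0)

Rotation matrix for 90° around z-axis:
cos(90°) = 0, sin(90°) = 1
R = [[0, -1, 0], [1, 0, 0], [0, 0, 1]]
Apply to (0, -4, 0): R·[0, -4, 0]ᵀ = (4, 0, 0)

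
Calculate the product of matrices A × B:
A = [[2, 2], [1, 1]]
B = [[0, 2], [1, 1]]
[[2, 6], [1, 3]]

Matrix multiplication:
C[0][0] = 2×0 + 2×1 = 2
C[0][1] = 2×2 + 2×1 = 6
C[1][0] = 1×0 + 1×1 = 1
C[1][1] = 1×2 + 1×1 = 3
Result: [[2, 6], [1, 3]]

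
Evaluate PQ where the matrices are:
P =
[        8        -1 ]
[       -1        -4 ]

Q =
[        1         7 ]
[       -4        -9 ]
PQ =
[       12        65 ]
[       15        29 ]

Matrix multiplication: (PQ)[i][j] = sum over k of P[i][k] * Q[k][j].
  (PQ)[0][0] = (8)*(1) + (-1)*(-4) = 12
  (PQ)[0][1] = (8)*(7) + (-1)*(-9) = 65
  (PQ)[1][0] = (-1)*(1) + (-4)*(-4) = 15
  (PQ)[1][1] = (-1)*(7) + (-4)*(-9) = 29
PQ =
[       12        65 ]
[       15        29 ]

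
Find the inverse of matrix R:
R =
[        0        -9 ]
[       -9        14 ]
det(R) = -81
R⁻¹ =
[   -14/81      -1/9 ]
[     -1/9         0 ]

For a 2×2 matrix R = [[a, b], [c, d]] with det(R) ≠ 0, R⁻¹ = (1/det(R)) * [[d, -b], [-c, a]].
det(R) = (0)*(14) - (-9)*(-9) = 0 - 81 = -81.
R⁻¹ = (1/-81) * [[14, 9], [9, 0]].
Dividing each entry by -81 and reducing:
R⁻¹ =
[   -14/81      -1/9 ]
[     -1/9         0 ]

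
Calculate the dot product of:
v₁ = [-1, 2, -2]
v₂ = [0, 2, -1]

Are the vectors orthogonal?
6, No

The dot product is the sum of products of corresponding components.
v₁·v₂ = (-1)*(0) + (2)*(2) + (-2)*(-1) = 0 + 4 + 2 = 6.
Two vectors are orthogonal iff their dot product is 0; here the dot product is 6, so the vectors are not orthogonal.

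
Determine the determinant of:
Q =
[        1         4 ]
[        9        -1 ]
det(Q) = -37

For a 2×2 matrix [[a, b], [c, d]], det = a*d - b*c.
det(Q) = (1)*(-1) - (4)*(9) = -1 - 36 = -37.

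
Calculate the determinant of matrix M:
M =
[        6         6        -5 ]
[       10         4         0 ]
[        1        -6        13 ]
det(M) = -148

Expand along row 0 (cofactor expansion): det(M) = a*(e*i - f*h) - b*(d*i - f*g) + c*(d*h - e*g), where the 3×3 is [[a, b, c], [d, e, f], [g, h, i]].
Minor M_00 = (4)*(13) - (0)*(-6) = 52 - 0 = 52.
Minor M_01 = (10)*(13) - (0)*(1) = 130 - 0 = 130.
Minor M_02 = (10)*(-6) - (4)*(1) = -60 - 4 = -64.
det(M) = (6)*(52) - (6)*(130) + (-5)*(-64) = 312 - 780 + 320 = -148.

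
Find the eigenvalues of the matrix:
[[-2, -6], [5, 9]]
λ = 3 and λ = 4

Characteristic equation: det(A - λI) = 0
λ² - (trace)λ + (det) = 0
λ² - (7)λ + (12) = 0
λ² - 7λ + 12 = 0
Solving: λ = 3, 4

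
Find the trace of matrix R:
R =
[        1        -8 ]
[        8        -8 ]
tr(R) = 1 - 8 = -7

The trace of a square matrix is the sum of its diagonal entries.
Diagonal entries of R: R[0][0] = 1, R[1][1] = -8.
tr(R) = 1 - 8 = -7.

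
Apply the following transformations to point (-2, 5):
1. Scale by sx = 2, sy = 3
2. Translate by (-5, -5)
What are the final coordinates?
(-9, 10)

Step 1: Scale (-2, 5) by (sx, sy) = (2, 3) → (-4, 15)
Step 2: Translate by (-5, -5) → (-9, 10)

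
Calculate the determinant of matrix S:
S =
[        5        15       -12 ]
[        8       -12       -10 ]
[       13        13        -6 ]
det(S) = -3340

Expand along row 0 (cofactor expansion): det(S) = a*(e*i - f*h) - b*(d*i - f*g) + c*(d*h - e*g), where the 3×3 is [[a, b, c], [d, e, f], [g, h, i]].
Minor M_00 = (-12)*(-6) - (-10)*(13) = 72 + 130 = 202.
Minor M_01 = (8)*(-6) - (-10)*(13) = -48 + 130 = 82.
Minor M_02 = (8)*(13) - (-12)*(13) = 104 + 156 = 260.
det(S) = (5)*(202) - (15)*(82) + (-12)*(260) = 1010 - 1230 - 3120 = -3340.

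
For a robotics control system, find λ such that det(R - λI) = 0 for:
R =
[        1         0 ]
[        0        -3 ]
λ = -3, 1

Solve det(R - λI) = 0. For a 2×2 matrix the characteristic equation is λ² - (trace)λ + det = 0.
trace(R) = a + d = 1 - 3 = -2.
det(R) = a*d - b*c = (1)*(-3) - (0)*(0) = -3 - 0 = -3.
Characteristic equation: λ² - (-2)λ + (-3) = 0.
Discriminant = (-2)² - 4*(-3) = 4 + 12 = 16.
λ = (-2 ± √16) / 2 = (-2 ± 4) / 2 = -3, 1.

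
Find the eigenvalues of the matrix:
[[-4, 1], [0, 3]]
λ = -4 and λ = 3

Characteristic equation: det(A - λI) = 0
λ² - (trace)λ + (det) = 0
λ² - (-1)λ + (-12) = 0
λ² + 1λ - 12 = 0
Solving: λ = -4, 3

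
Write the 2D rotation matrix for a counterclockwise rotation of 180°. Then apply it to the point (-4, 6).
R = [[-1, 0], [0, -1]]; R·(-4, 6) = (4, -6)

Rotation matrix formula: R(θ) = [[cos θ, -sin θ], [sin θ, cos θ]]
For θ = 180°:
cos(180°) = -1
sin(180°) = 0
R = [[-1, 0], [0, -1]]
Apply to (-4, 6): [-1·-4 + (0)·6, 0·-4 + -1·6] = (4, -6)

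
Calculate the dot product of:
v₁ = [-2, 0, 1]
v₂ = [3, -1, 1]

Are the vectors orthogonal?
-5, No

The dot product is the sum of products of corresponding components.
v₁·v₂ = (-2)*(3) + (0)*(-1) + (1)*(1) = -6 + 0 + 1 = -5.
Two vectors are orthogonal iff their dot product is 0; here the dot product is -5, so the vectors are not orthogonal.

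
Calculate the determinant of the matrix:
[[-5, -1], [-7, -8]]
33

For a 2×2 matrix [[a, b], [c, d]], det = ad - bc
det = (-5)(-8) - (-1)(-7) = 40 - 7 = 33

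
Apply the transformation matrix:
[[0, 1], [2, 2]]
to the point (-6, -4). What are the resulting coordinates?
(-4, -20)

Matrix multiplication:
[[0, 1], [2, 2]] × [-6, -4]ᵀ
= [0×-6 + 1×-4, 2×-6 + 2×-4]ᵀ
= [-4.0000, -20.0000]ᵀ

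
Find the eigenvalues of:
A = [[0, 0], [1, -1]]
λ = -1, 0

Solve det(A - λI) = 0. For a 2×2 matrix this is λ² - (trace)λ + det = 0.
trace(A) = 0 - 1 = -1.
det(A) = (0)*(-1) - (0)*(1) = 0 - 0 = 0.
Characteristic equation: λ² - (-1)λ + (0) = 0.
Discriminant: (-1)² - 4*(0) = 1 - 0 = 1.
Roots: λ = (-1 ± √1) / 2 = -1, 0.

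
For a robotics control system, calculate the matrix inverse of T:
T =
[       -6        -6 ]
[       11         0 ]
det(T) = 66
T⁻¹ =
[        0      1/11 ]
[     -1/6     -1/11 ]

For a 2×2 matrix T = [[a, b], [c, d]] with det(T) ≠ 0, T⁻¹ = (1/det(T)) * [[d, -b], [-c, a]].
det(T) = (-6)*(0) - (-6)*(11) = 0 + 66 = 66.
T⁻¹ = (1/66) * [[0, 6], [-11, -6]].
Dividing each entry by 66 and reducing:
T⁻¹ =
[        0      1/11 ]
[     -1/6     -1/11 ]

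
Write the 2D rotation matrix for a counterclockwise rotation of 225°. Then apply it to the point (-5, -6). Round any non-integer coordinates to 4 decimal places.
R = [[-√2/2, √2/2], [-√2/2, -√2/2]]; R·(-5, -6) = (-0.7071, 7.7782)

Rotation matrix formula: R(θ) = [[cos θ, -sin θ], [sin θ, cos θ]]
For θ = 225°:
cos(225°) = -√2/2
sin(225°) = -√2/2
R = [[-√2/2, √2/2], [-√2/2, -√2/2]]
Apply to (-5, -6): [-√2/2·-5 + (√2/2)·-6, -√2/2·-5 + -√2/2·-6] = (-0.7071, 7.7782)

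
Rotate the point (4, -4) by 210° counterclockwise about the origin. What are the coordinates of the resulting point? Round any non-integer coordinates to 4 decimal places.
(-5.4641, 1.4641)

Rotation matrix R(θ) = [[cos θ, -sin θ], [sin θ, cos θ]]; for θ = 210°:
R = [[-√3/2, 1/2], [-1/2, -√3/2]]
Result: R × [4, -4]ᵀ = [-√3/2·4 + (1/2)·-4, -1/2·4 + (-√3/2)·-4]ᵀ = (-5.4641, 1.4641)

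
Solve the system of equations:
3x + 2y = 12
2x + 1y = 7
x = 2, y = 3

Use elimination (row reduction):
Equation 1: 3x + 2y = 12.
Equation 2: 2x + 1y = 7.
Multiply Eq1 by 2 and Eq2 by 3: 6x + 4y = 24;  6x + 3y = 21.
Subtract: (-1)y = -3, so y = 3.
Back-substitute into Eq1: 3x + 2*(3) = 12, so x = 2.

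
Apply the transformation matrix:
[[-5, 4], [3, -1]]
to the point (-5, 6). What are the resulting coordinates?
(49, -21)

Matrix multiplication:
[[-5, 4], [3, -1]] × [-5, 6]ᵀ
= [-5×-5 + 4×6, 3×-5 + -1×6]ᵀ
= [49.0000, -21.0000]ᵀ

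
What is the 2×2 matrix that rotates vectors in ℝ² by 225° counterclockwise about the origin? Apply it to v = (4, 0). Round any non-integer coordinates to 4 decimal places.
R = [[-√2/2, √2/2], [-√2/2, -√2/2]]; R·v = (-2.8284, -2.8284)

A counterclockwise rotation by angle θ in ℝ² has matrix R(θ) = [[cos θ, -sin θ], [sin θ, cos θ]].
For θ = 225°: cos θ = -√2/2, sin θ = -√2/2.
R(225°) = [[-√2/2, √2/2], [-√2/2, -√2/2]].
R·v = [-√2/2·4 + (√2/2)·0, -√2/2·4 + -√2/2·0] = (-2.8284, -2.8284).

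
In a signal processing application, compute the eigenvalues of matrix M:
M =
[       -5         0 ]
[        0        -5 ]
λ = -5, -5

Solve det(M - λI) = 0. For a 2×2 matrix the characteristic equation is λ² - (trace)λ + det = 0.
trace(M) = a + d = -5 - 5 = -10.
det(M) = a*d - b*c = (-5)*(-5) - (0)*(0) = 25 - 0 = 25.
Characteristic equation: λ² - (-10)λ + (25) = 0.
Discriminant = (-10)² - 4*(25) = 100 - 100 = 0.
λ = (-10 ± √0) / 2 = (-10 ± 0) / 2 = -5, -5.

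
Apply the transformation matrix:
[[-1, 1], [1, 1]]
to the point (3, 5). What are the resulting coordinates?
(2, 8)

Matrix multiplication:
[[-1, 1], [1, 1]] × [3, 5]ᵀ
= [-1×3 + 1×5, 1×3 + 1×5]ᵀ
= [2.0000, 8.0000]ᵀ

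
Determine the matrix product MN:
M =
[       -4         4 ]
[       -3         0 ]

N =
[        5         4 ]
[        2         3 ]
MN =
[      -12        -4 ]
[      -15       -12 ]

Matrix multiplication: (MN)[i][j] = sum over k of M[i][k] * N[k][j].
  (MN)[0][0] = (-4)*(5) + (4)*(2) = -12
  (MN)[0][1] = (-4)*(4) + (4)*(3) = -4
  (MN)[1][0] = (-3)*(5) + (0)*(2) = -15
  (MN)[1][1] = (-3)*(4) + (0)*(3) = -12
MN =
[      -12        -4 ]
[      -15       -12 ]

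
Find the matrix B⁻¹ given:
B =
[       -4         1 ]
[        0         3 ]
det(B) = -12
B⁻¹ =
[     -1/4      1/12 ]
[        0       1/3 ]

For a 2×2 matrix B = [[a, b], [c, d]] with det(B) ≠ 0, B⁻¹ = (1/det(B)) * [[d, -b], [-c, a]].
det(B) = (-4)*(3) - (1)*(0) = -12 - 0 = -12.
B⁻¹ = (1/-12) * [[3, -1], [0, -4]].
Dividing each entry by -12 and reducing:
B⁻¹ =
[     -1/4      1/12 ]
[        0       1/3 ]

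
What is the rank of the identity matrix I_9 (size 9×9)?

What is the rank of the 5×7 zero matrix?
rank(I_9) = 9, rank(0) = 0

The identity I_9 has 9 columns that are the standard basis vectors e_1, …, e_9. These are linearly independent, so all 9 columns are pivots and rank(I_9) = 9.
The 5×7 zero matrix has every entry zero, so every row is the zero row and there are no pivots; rank(0) = 0.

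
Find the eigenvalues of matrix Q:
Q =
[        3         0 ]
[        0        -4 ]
λ = -4, 3

Solve det(Q - λI) = 0. For a 2×2 matrix the characteristic equation is λ² - (trace)λ + det = 0.
trace(Q) = a + d = 3 - 4 = -1.
det(Q) = a*d - b*c = (3)*(-4) - (0)*(0) = -12 - 0 = -12.
Characteristic equation: λ² - (-1)λ + (-12) = 0.
Discriminant = (-1)² - 4*(-12) = 1 + 48 = 49.
λ = (-1 ± √49) / 2 = (-1 ± 7) / 2 = -4, 3.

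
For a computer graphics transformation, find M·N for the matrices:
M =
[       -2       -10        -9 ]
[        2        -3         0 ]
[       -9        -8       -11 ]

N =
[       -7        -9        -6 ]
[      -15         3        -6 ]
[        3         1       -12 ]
MN =
[      137       -21       180 ]
[       31       -27         6 ]
[      150        46       234 ]

Matrix multiplication: (MN)[i][j] = sum over k of M[i][k] * N[k][j].
  (MN)[0][0] = (-2)*(-7) + (-10)*(-15) + (-9)*(3) = 137
  (MN)[0][1] = (-2)*(-9) + (-10)*(3) + (-9)*(1) = -21
  (MN)[0][2] = (-2)*(-6) + (-10)*(-6) + (-9)*(-12) = 180
  (MN)[1][0] = (2)*(-7) + (-3)*(-15) + (0)*(3) = 31
  (MN)[1][1] = (2)*(-9) + (-3)*(3) + (0)*(1) = -27
  (MN)[1][2] = (2)*(-6) + (-3)*(-6) + (0)*(-12) = 6
  (MN)[2][0] = (-9)*(-7) + (-8)*(-15) + (-11)*(3) = 150
  (MN)[2][1] = (-9)*(-9) + (-8)*(3) + (-11)*(1) = 46
  (MN)[2][2] = (-9)*(-6) + (-8)*(-6) + (-11)*(-12) = 234
MN =
[      137       -21       180 ]
[       31       -27         6 ]
[      150        46       234 ]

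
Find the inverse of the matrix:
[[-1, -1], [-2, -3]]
[[-3, 1], [2, -1]]

For [[a,b],[c,d]], inverse = (1/det)·[[d,-b],[-c,a]]
det = -1·-3 - -1·-2 = 1
Inverse = (1/1)·[[-3, 1], [2, -1]]
        = [[-3, 1], [2, -1]]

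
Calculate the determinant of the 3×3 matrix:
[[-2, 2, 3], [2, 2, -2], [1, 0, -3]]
14

Expansion along first row:
det = -2·det([[2,-2],[0,-3]]) - 2·det([[2,-2],[1,-3]]) + 3·det([[2,2],[1,0]])
    = -2·(2·-3 - -2·0) - 2·(2·-3 - -2·1) + 3·(2·0 - 2·1)
    = -2·-6 - 2·-4 + 3·-2
    = 12 + 8 + -6 = 14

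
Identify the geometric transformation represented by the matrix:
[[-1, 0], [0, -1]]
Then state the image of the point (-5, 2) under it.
rotation by 180° (or reflection through origin); image of (-5, 2) is (5, -2)

This matches the form [[cos θ, -sin θ], [sin θ, cos θ]] of a rotation matrix; reading off cos θ and sin θ gives the angle.
The matrix [[-1, 0], [0, -1]] represents: rotation by 180° (or reflection through origin).
Applying it to (-5, 2): [-1·-5 + 0·2, 0·-5 + -1·2] = (5, -2).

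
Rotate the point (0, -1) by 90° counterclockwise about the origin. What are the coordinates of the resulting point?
(1, 0)

Rotation matrix R(θ) = [[cos θ, -sin θ], [sin θ, cos θ]]; for θ = 90°:
R = [[0, -1], [1, 0]]
Result: R × [0, -1]ᵀ = [0·0 + (-1)·-1, 1·0 + (0)·-1]ᵀ = (1, 0)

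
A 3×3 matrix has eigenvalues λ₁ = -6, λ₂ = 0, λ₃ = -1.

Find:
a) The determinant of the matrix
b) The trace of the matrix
det = 0, trace = -7

Two standard eigenvalue identities:
- det(A) equals the product of the eigenvalues (counted with multiplicity).
- trace(A) equals the sum of the eigenvalues.
det(A) = (-6)*(0)*(-1) = 0.
trace(A) = -6 + 0 - 1 = -7.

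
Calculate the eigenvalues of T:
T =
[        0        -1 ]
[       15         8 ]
λ = 3, 5

Solve det(T - λI) = 0. For a 2×2 matrix the characteristic equation is λ² - (trace)λ + det = 0.
trace(T) = a + d = 0 + 8 = 8.
det(T) = a*d - b*c = (0)*(8) - (-1)*(15) = 0 + 15 = 15.
Characteristic equation: λ² - (8)λ + (15) = 0.
Discriminant = (8)² - 4*(15) = 64 - 60 = 4.
λ = (8 ± √4) / 2 = (8 ± 2) / 2 = 3, 5.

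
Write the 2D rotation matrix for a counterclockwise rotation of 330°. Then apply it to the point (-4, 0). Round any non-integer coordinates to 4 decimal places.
R = [[√3/2, 1/2], [-1/2, √3/2]]; R·(-4, 0) = (-3.4641, 2.0000)

Rotation matrix formula: R(θ) = [[cos θ, -sin θ], [sin θ, cos θ]]
For θ = 330°:
cos(330°) = √3/2
sin(330°) = -1/2
R = [[√3/2, 1/2], [-1/2, √3/2]]
Apply to (-4, 0): [√3/2·-4 + (1/2)·0, -1/2·-4 + √3/2·0] = (-3.4641, 2.0000)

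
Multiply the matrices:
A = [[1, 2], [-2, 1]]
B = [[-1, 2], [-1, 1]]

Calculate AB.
[[-3, 4], [1, -3]]

Each entry (i,j) of AB = sum over k of A[i][k]*B[k][j].
(AB)[0][0] = (1)*(-1) + (2)*(-1) = -3
(AB)[0][1] = (1)*(2) + (2)*(1) = 4
(AB)[1][0] = (-2)*(-1) + (1)*(-1) = 1
(AB)[1][1] = (-2)*(2) + (1)*(1) = -3
AB = [[-3, 4], [1, -3]]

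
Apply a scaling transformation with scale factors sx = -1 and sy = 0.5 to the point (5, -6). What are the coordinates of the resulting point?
(-5, -3.0)

Scaling matrix:
[[-1, 0], [0, 0.50]]
Result: (5 × -1, -6 × 0.5) = (-5, -3.0)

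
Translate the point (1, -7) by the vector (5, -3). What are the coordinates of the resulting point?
(6, -10)

Translation by (5, -3):
x' = 1 + 5 = 6
y' = -7 + -3 = -10
Homogeneous matrix: [[1, 0, 5], [0, 1, -3], [0, 0, 1]]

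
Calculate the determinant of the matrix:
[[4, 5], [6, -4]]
-46

For a 2×2 matrix [[a, b], [c, d]], det = ad - bc
det = (4)(-4) - (5)(6) = -16 - 30 = -46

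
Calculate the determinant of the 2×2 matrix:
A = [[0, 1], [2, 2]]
-2

For A = [[a, b], [c, d]], det(A) = a*d - b*c.
det(A) = (0)*(2) - (1)*(2) = 0 - 2 = -2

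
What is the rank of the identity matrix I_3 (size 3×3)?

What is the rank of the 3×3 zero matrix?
rank(I_3) = 3, rank(0) = 0

The identity I_3 has 3 columns that are the standard basis vectors e_1, …, e_3. These are linearly independent, so all 3 columns are pivots and rank(I_3) = 3.
The 3×3 zero matrix has every entry zero, so every row is the zero row and there are no pivots; rank(0) = 0.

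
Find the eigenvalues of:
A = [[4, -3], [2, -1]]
λ = 1, 2

Solve det(A - λI) = 0. For a 2×2 matrix this is λ² - (trace)λ + det = 0.
trace(A) = 4 - 1 = 3.
det(A) = (4)*(-1) - (-3)*(2) = -4 + 6 = 2.
Characteristic equation: λ² - (3)λ + (2) = 0.
Discriminant: (3)² - 4*(2) = 9 - 8 = 1.
Roots: λ = (3 ± √1) / 2 = 1, 2.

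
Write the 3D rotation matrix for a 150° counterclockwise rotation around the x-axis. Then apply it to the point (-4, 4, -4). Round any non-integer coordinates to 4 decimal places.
R = [[1, 0, 0], [0, -√3/2, -1/2], [0, 1/2, -√3/2]]; R·(-4, 4, -4) = (-4.0000, -1.4641, 5.4641)

Rotation matrix for 150° around x-axis:
cos(150°) = -√3/2, sin(150°) = 1/2
R = [[1, 0, 0], [0, -√3/2, -1/2], [0, 1/2, -√3/2]]
Apply to (-4, 4, -4): R·[-4, 4, -4]ᵀ = (-4.0000, -1.4641, 5.4641)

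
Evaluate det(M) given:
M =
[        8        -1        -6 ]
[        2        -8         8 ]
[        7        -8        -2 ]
det(M) = 340

Expand along row 0 (cofactor expansion): det(M) = a*(e*i - f*h) - b*(d*i - f*g) + c*(d*h - e*g), where the 3×3 is [[a, b, c], [d, e, f], [g, h, i]].
Minor M_00 = (-8)*(-2) - (8)*(-8) = 16 + 64 = 80.
Minor M_01 = (2)*(-2) - (8)*(7) = -4 - 56 = -60.
Minor M_02 = (2)*(-8) - (-8)*(7) = -16 + 56 = 40.
det(M) = (8)*(80) - (-1)*(-60) + (-6)*(40) = 640 - 60 - 240 = 340.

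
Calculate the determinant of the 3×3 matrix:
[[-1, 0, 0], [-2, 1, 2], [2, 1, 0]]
2

Expansion along first row:
det = -1·det([[1,2],[1,0]]) - 0·det([[-2,2],[2,0]]) + 0·det([[-2,1],[2,1]])
    = -1·(1·0 - 2·1) - 0·(-2·0 - 2·2) + 0·(-2·1 - 1·2)
    = -1·-2 - 0·-4 + 0·-4
    = 2 + 0 + 0 = 2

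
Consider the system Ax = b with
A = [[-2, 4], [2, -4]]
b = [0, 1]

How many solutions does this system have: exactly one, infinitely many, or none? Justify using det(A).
No solution

det(A) = (-2)*(-4) - (4)*(2) = 0, so A is singular.
The column space of A is span(column 1) = span([-2, 2]).
b = [0, 1] is not a scalar multiple of column 1, so b ∉ column space and the system is inconsistent — no solution.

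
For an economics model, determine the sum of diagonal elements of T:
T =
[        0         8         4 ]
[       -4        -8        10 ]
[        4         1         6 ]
tr(T) = 0 - 8 + 6 = -2

The trace of a square matrix is the sum of its diagonal entries.
Diagonal entries of T: T[0][0] = 0, T[1][1] = -8, T[2][2] = 6.
tr(T) = 0 - 8 + 6 = -2.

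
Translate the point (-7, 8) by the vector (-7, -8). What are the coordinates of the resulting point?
(-14, 0)

Translation by (-7, -8):
x' = -7 + -7 = -14
y' = 8 + -8 = 0
Homogeneous matrix: [[1, 0, -7], [0, 1, -8], [0, 0, 1]]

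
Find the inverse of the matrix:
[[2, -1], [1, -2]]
[[2/3, -1/3], [1/3, -2/3]]

For [[a,b],[c,d]], inverse = (1/det)·[[d,-b],[-c,a]]
det = 2·-2 - -1·1 = -3
Inverse = (1/-3)·[[-2, 1], [-1, 2]]
        = [[2/3, -1/3], [1/3, -2/3]]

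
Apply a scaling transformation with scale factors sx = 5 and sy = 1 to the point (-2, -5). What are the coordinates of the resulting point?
(-10, -5)

Scaling matrix:
[[5, 0], [0, 1]]
Result: (-2 × 5, -5 × 1) = (-10, -5)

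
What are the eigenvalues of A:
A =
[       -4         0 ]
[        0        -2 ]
λ = -4, -2

Solve det(A - λI) = 0. For a 2×2 matrix the characteristic equation is λ² - (trace)λ + det = 0.
trace(A) = a + d = -4 - 2 = -6.
det(A) = a*d - b*c = (-4)*(-2) - (0)*(0) = 8 - 0 = 8.
Characteristic equation: λ² - (-6)λ + (8) = 0.
Discriminant = (-6)² - 4*(8) = 36 - 32 = 4.
λ = (-6 ± √4) / 2 = (-6 ± 2) / 2 = -4, -2.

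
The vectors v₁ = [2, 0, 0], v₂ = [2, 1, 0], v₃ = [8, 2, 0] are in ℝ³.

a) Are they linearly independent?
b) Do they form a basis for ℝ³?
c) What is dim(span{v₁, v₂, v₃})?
Not independent, not a basis, dim(span) = 2

Check whether v₃ can be written as a linear combination of v₁ and v₂.
v₃ = (2)·v₁ + (2)·v₂ = [8, 2, 0], so the three vectors are linearly dependent.
Thus they do not form a basis for ℝ³, and dim(span{v₁, v₂, v₃}) = 2 (spanned by v₁ and v₂).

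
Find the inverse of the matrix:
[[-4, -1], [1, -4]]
[[-4/17, 1/17], [-1/17, -4/17]]

For [[a,b],[c,d]], inverse = (1/det)·[[d,-b],[-c,a]]
det = -4·-4 - -1·1 = 17
Inverse = (1/17)·[[-4, 1], [-1, -4]]
        = [[-4/17, 1/17], [-1/17, -4/17]]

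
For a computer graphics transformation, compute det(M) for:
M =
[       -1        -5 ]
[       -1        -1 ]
det(M) = -4

For a 2×2 matrix [[a, b], [c, d]], det = a*d - b*c.
det(M) = (-1)*(-1) - (-5)*(-1) = 1 - 5 = -4.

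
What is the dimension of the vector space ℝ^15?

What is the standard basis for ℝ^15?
Dimension = 15; standard basis = {e_1, e_2, e_3, …, e_15}

ℝ^15 is the space of 15-tuples of real numbers; its dimension is 15.
The standard basis consists of 15 vectors: e_1, e_2, e_3, …, e_15, where e_i is the vector with 1 in position i and 0 elsewhere.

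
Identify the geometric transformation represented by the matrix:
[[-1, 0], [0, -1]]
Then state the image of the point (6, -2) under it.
rotation by 180° (or reflection through origin); image of (6, -2) is (-6, 2)

This matches the form [[cos θ, -sin θ], [sin θ, cos θ]] of a rotation matrix; reading off cos θ and sin θ gives the angle.
The matrix [[-1, 0], [0, -1]] represents: rotation by 180° (or reflection through origin).
Applying it to (6, -2): [-1·6 + 0·-2, 0·6 + -1·-2] = (-6, 2).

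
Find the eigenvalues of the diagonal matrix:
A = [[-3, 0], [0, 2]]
λ₁ = -3, λ₂ = 2

The characteristic polynomial of A is det(A - λI) = (-3 - λ)(2 - λ) = 0.
The roots are λ = -3 and λ = 2, so the eigenvalues are the diagonal entries.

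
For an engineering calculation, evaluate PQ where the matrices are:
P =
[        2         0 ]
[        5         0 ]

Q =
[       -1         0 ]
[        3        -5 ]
PQ =
[       -2         0 ]
[       -5         0 ]

Matrix multiplication: (PQ)[i][j] = sum over k of P[i][k] * Q[k][j].
  (PQ)[0][0] = (2)*(-1) + (0)*(3) = -2
  (PQ)[0][1] = (2)*(0) + (0)*(-5) = 0
  (PQ)[1][0] = (5)*(-1) + (0)*(3) = -5
  (PQ)[1][1] = (5)*(0) + (0)*(-5) = 0
PQ =
[       -2         0 ]
[       -5         0 ]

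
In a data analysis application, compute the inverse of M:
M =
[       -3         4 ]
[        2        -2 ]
det(M) = -2
M⁻¹ =
[        1         2 ]
[        1       3/2 ]

For a 2×2 matrix M = [[a, b], [c, d]] with det(M) ≠ 0, M⁻¹ = (1/det(M)) * [[d, -b], [-c, a]].
det(M) = (-3)*(-2) - (4)*(2) = 6 - 8 = -2.
M⁻¹ = (1/-2) * [[-2, -4], [-2, -3]].
Dividing each entry by -2 and reducing:
M⁻¹ =
[        1         2 ]
[        1       3/2 ]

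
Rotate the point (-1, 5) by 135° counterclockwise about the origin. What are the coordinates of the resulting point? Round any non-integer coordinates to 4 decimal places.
(-2.8284, -4.2426)

Rotation matrix R(θ) = [[cos θ, -sin θ], [sin θ, cos θ]]; for θ = 135°:
R = [[-√2/2, -√2/2], [√2/2, -√2/2]]
Result: R × [-1, 5]ᵀ = [-√2/2·-1 + (-√2/2)·5, √2/2·-1 + (-√2/2)·5]ᵀ = (-2.8284, -4.2426)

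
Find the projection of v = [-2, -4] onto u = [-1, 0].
[-2, 0]

The projection of v onto u is proj_u(v) = ((v·u) / (u·u)) · u.
v·u = (-2)*(-1) + (-4)*(0) = 2.
u·u = (-1)*(-1) + (0)*(0) = 1.
coefficient = 2 / 1 = 2.
proj_u(v) = 2 · [-1, 0] = [-2, 0].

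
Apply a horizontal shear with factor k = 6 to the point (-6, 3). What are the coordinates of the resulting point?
(12, 3)

Shear matrix for horizontal shear with factor k = 6:
[[1, 6], [0, 1]]
Result: (-6, 3) → (12, 3)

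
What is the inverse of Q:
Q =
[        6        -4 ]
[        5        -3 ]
det(Q) = 2
Q⁻¹ =
[     -3/2         2 ]
[     -5/2         3 ]

For a 2×2 matrix Q = [[a, b], [c, d]] with det(Q) ≠ 0, Q⁻¹ = (1/det(Q)) * [[d, -b], [-c, a]].
det(Q) = (6)*(-3) - (-4)*(5) = -18 + 20 = 2.
Q⁻¹ = (1/2) * [[-3, 4], [-5, 6]].
Dividing each entry by 2 and reducing:
Q⁻¹ =
[     -3/2         2 ]
[     -5/2         3 ]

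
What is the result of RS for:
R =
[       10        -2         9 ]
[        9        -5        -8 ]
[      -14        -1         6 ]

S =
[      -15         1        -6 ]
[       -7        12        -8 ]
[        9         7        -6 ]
RS =
[      -55        49       -98 ]
[     -172      -107        34 ]
[      271        16        56 ]

Matrix multiplication: (RS)[i][j] = sum over k of R[i][k] * S[k][j].
  (RS)[0][0] = (10)*(-15) + (-2)*(-7) + (9)*(9) = -55
  (RS)[0][1] = (10)*(1) + (-2)*(12) + (9)*(7) = 49
  (RS)[0][2] = (10)*(-6) + (-2)*(-8) + (9)*(-6) = -98
  (RS)[1][0] = (9)*(-15) + (-5)*(-7) + (-8)*(9) = -172
  (RS)[1][1] = (9)*(1) + (-5)*(12) + (-8)*(7) = -107
  (RS)[1][2] = (9)*(-6) + (-5)*(-8) + (-8)*(-6) = 34
  (RS)[2][0] = (-14)*(-15) + (-1)*(-7) + (6)*(9) = 271
  (RS)[2][1] = (-14)*(1) + (-1)*(12) + (6)*(7) = 16
  (RS)[2][2] = (-14)*(-6) + (-1)*(-8) + (6)*(-6) = 56
RS =
[      -55        49       -98 ]
[     -172      -107        34 ]
[      271        16        56 ]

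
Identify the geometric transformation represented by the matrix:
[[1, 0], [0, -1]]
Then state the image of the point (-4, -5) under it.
reflection across the x-axis; image of (-4, -5) is (-4, 5)

This is a symmetric orthogonal matrix with determinant -1, which characterizes a reflection in ℝ².
The matrix [[1, 0], [0, -1]] represents: reflection across the x-axis.
Applying it to (-4, -5): [1·-4 + 0·-5, 0·-4 + -1·-5] = (-4, 5).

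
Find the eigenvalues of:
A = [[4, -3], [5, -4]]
λ = -1, 1

Solve det(A - λI) = 0. For a 2×2 matrix this is λ² - (trace)λ + det = 0.
trace(A) = 4 - 4 = 0.
det(A) = (4)*(-4) - (-3)*(5) = -16 + 15 = -1.
Characteristic equation: λ² - (0)λ + (-1) = 0.
Discriminant: (0)² - 4*(-1) = 0 + 4 = 4.
Roots: λ = (0 ± √4) / 2 = -1, 1.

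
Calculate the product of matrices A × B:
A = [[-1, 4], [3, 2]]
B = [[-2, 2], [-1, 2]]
[[-2, 6], [-8, 10]]

Matrix multiplication:
C[0][0] = -1×-2 + 4×-1 = -2
C[0][1] = -1×2 + 4×2 = 6
C[1][0] = 3×-2 + 2×-1 = -8
C[1][1] = 3×2 + 2×2 = 10
Result: [[-2, 6], [-8, 10]]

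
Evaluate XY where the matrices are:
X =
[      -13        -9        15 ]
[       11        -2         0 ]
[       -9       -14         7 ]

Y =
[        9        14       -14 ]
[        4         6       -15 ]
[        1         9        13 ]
XY =
[     -138      -101       512 ]
[       91       142      -124 ]
[     -130      -147       427 ]

Matrix multiplication: (XY)[i][j] = sum over k of X[i][k] * Y[k][j].
  (XY)[0][0] = (-13)*(9) + (-9)*(4) + (15)*(1) = -138
  (XY)[0][1] = (-13)*(14) + (-9)*(6) + (15)*(9) = -101
  (XY)[0][2] = (-13)*(-14) + (-9)*(-15) + (15)*(13) = 512
  (XY)[1][0] = (11)*(9) + (-2)*(4) + (0)*(1) = 91
  (XY)[1][1] = (11)*(14) + (-2)*(6) + (0)*(9) = 142
  (XY)[1][2] = (11)*(-14) + (-2)*(-15) + (0)*(13) = -124
  (XY)[2][0] = (-9)*(9) + (-14)*(4) + (7)*(1) = -130
  (XY)[2][1] = (-9)*(14) + (-14)*(6) + (7)*(9) = -147
  (XY)[2][2] = (-9)*(-14) + (-14)*(-15) + (7)*(13) = 427
XY =
[     -138      -101       512 ]
[       91       142      -124 ]
[     -130      -147       427 ]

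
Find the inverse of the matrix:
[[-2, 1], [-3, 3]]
[[-1, 1/3], [-1, 2/3]]

For [[a,b],[c,d]], inverse = (1/det)·[[d,-b],[-c,a]]
det = -2·3 - 1·-3 = -3
Inverse = (1/-3)·[[3, -1], [3, -2]]
        = [[-1, 1/3], [-1, 2/3]]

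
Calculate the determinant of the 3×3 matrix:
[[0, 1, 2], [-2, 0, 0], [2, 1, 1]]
-2

Expansion along first row:
det = 0·det([[0,0],[1,1]]) - 1·det([[-2,0],[2,1]]) + 2·det([[-2,0],[2,1]])
    = 0·(0·1 - 0·1) - 1·(-2·1 - 0·2) + 2·(-2·1 - 0·2)
    = 0·0 - 1·-2 + 2·-2
    = 0 + 2 + -4 = -2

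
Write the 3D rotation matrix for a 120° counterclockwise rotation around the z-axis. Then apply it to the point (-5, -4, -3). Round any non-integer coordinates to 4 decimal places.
R = [[-1/2, -√3/2, 0], [√3/2, -1/2, 0], [0, 0, 1]]; R·(-5, -4, -3) = (5.9641, -2.3301, -3.0000)

Rotation matrix for 120° around z-axis:
cos(120°) = -1/2, sin(120°) = √3/2
R = [[-1/2, -√3/2, 0], [√3/2, -1/2, 0], [0, 0, 1]]
Apply to (-5, -4, -3): R·[-5, -4, -3]ᵀ = (5.9641, -2.3301, -3.0000)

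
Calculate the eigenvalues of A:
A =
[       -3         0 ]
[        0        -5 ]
λ = -5, -3

Solve det(A - λI) = 0. For a 2×2 matrix the characteristic equation is λ² - (trace)λ + det = 0.
trace(A) = a + d = -3 - 5 = -8.
det(A) = a*d - b*c = (-3)*(-5) - (0)*(0) = 15 - 0 = 15.
Characteristic equation: λ² - (-8)λ + (15) = 0.
Discriminant = (-8)² - 4*(15) = 64 - 60 = 4.
λ = (-8 ± √4) / 2 = (-8 ± 2) / 2 = -5, -3.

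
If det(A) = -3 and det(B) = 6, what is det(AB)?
-18

Use the multiplicative property of determinants: det(AB) = det(A)*det(B).
det(AB) = (-3)*(6) = -18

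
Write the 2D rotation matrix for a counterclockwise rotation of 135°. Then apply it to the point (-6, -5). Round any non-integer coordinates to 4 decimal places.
R = [[-√2/2, -√2/2], [√2/2, -√2/2]]; R·(-6, -5) = (7.7782, -0.7071)

Rotation matrix formula: R(θ) = [[cos θ, -sin θ], [sin θ, cos θ]]
For θ = 135°:
cos(135°) = -√2/2
sin(135°) = √2/2
R = [[-√2/2, -√2/2], [√2/2, -√2/2]]
Apply to (-6, -5): [-√2/2·-6 + (-√2/2)·-5, √2/2·-6 + -√2/2·-5] = (7.7782, -0.7071)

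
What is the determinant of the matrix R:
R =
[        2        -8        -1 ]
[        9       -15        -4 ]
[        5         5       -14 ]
det(R) = -508

Expand along row 0 (cofactor expansion): det(R) = a*(e*i - f*h) - b*(d*i - f*g) + c*(d*h - e*g), where the 3×3 is [[a, b, c], [d, e, f], [g, h, i]].
Minor M_00 = (-15)*(-14) - (-4)*(5) = 210 + 20 = 230.
Minor M_01 = (9)*(-14) - (-4)*(5) = -126 + 20 = -106.
Minor M_02 = (9)*(5) - (-15)*(5) = 45 + 75 = 120.
det(R) = (2)*(230) - (-8)*(-106) + (-1)*(120) = 460 - 848 - 120 = -508.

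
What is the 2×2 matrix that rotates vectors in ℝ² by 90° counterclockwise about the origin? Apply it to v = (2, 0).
R = [[0, -1], [1, 0]]; R·v = (0, 2)

A counterclockwise rotation by angle θ in ℝ² has matrix R(θ) = [[cos θ, -sin θ], [sin θ, cos θ]].
For θ = 90°: cos θ = 0, sin θ = 1.
R(90°) = [[0, -1], [1, 0]].
R·v = [0·2 + (-1)·0, 1·2 + 0·0] = (0, 2).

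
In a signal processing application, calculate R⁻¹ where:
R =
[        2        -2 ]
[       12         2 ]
det(R) = 28
R⁻¹ =
[     1/14      1/14 ]
[     -3/7      1/14 ]

For a 2×2 matrix R = [[a, b], [c, d]] with det(R) ≠ 0, R⁻¹ = (1/det(R)) * [[d, -b], [-c, a]].
det(R) = (2)*(2) - (-2)*(12) = 4 + 24 = 28.
R⁻¹ = (1/28) * [[2, 2], [-12, 2]].
Dividing each entry by 28 and reducing:
R⁻¹ =
[     1/14      1/14 ]
[     -3/7      1/14 ]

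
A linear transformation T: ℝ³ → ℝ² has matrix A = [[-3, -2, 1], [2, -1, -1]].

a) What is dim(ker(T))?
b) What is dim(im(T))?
dim(ker) = 1, dim(im) = 2

The two rows are not scalar multiples of one another (no single k satisfies row 2 = k × row 1), so they are linearly independent.
Thus rank(A) = 2.
dim(im(T)) = rank(A) = 2.
By the rank-nullity theorem applied to T: ℝ³ → ℝ², rank(A) + nullity(A) = 3 (the domain dimension), so dim(ker(T)) = 3 - 2 = 1.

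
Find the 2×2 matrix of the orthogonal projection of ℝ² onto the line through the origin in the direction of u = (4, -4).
[[1/2, -1/2], [-1/2, 1/2]]

The orthogonal projection onto the line spanned by a nonzero vector u = (a, b) has matrix P = (u uᵀ) / (uᵀ u) = (1/(a² + b²)) · [[a², ab], [ab, b²]].
Here u = (4, -4), so a² + b² = 16 + 16 = 32.
P = (1/32) · [[16, -16], [-16, 16]] = [[1/2, -1/2], [-1/2, 1/2]].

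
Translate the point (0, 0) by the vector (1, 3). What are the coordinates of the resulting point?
(1, 3)

Translation by (1, 3):
x' = 0 + 1 = 1
y' = 0 + 3 = 3
Homogeneous matrix: [[1, 0, 1], [0, 1, 3], [0, 0, 1]]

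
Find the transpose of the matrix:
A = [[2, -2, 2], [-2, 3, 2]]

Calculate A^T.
[[2, -2], [-2, 3], [2, 2]]

The transpose sends entry (i,j) to (j,i); rows become columns.
Row 0 of A: [2, -2, 2] -> column 0 of A^T.
Row 1 of A: [-2, 3, 2] -> column 1 of A^T.
A^T = [[2, -2], [-2, 3], [2, 2]]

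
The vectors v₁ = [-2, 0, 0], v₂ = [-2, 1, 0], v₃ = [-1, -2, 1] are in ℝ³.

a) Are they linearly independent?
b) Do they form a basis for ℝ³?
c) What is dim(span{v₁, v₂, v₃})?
Yes independent, yes basis, dim = 3

Stack v₁, v₂, v₃ as rows of a 3×3 matrix.
[[-2, 0, 0]; [-2, 1, 0]; [-1, -2, 1]] is already lower triangular with nonzero diagonal entries (-2, 1, 1), so its determinant is the product of the diagonal entries, det = (-2)·(1)·(1) = -2 ≠ 0, and the rows are linearly independent.
Three linearly independent vectors in ℝ³ form a basis for ℝ³, so dim(span{v₁,v₂,v₃}) = 3.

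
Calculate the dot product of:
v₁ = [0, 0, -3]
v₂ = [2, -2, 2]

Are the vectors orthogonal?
-6, No

The dot product is the sum of products of corresponding components.
v₁·v₂ = (0)*(2) + (0)*(-2) + (-3)*(2) = 0 + 0 - 6 = -6.
Two vectors are orthogonal iff their dot product is 0; here the dot product is -6, so the vectors are not orthogonal.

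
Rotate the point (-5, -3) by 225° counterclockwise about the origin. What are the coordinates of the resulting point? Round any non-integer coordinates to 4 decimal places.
(1.4142, 5.6569)

Rotation matrix R(θ) = [[cos θ, -sin θ], [sin θ, cos θ]]; for θ = 225°:
R = [[-√2/2, √2/2], [-√2/2, -√2/2]]
Result: R × [-5, -3]ᵀ = [-√2/2·-5 + (√2/2)·-3, -√2/2·-5 + (-√2/2)·-3]ᵀ = (1.4142, 5.6569)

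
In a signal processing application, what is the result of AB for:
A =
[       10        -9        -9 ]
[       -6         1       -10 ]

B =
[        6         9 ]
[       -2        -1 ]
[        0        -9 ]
AB =
[       78       180 ]
[      -38        35 ]

Matrix multiplication: (AB)[i][j] = sum over k of A[i][k] * B[k][j].
  (AB)[0][0] = (10)*(6) + (-9)*(-2) + (-9)*(0) = 78
  (AB)[0][1] = (10)*(9) + (-9)*(-1) + (-9)*(-9) = 180
  (AB)[1][0] = (-6)*(6) + (1)*(-2) + (-10)*(0) = -38
  (AB)[1][1] = (-6)*(9) + (1)*(-1) + (-10)*(-9) = 35
AB =
[       78       180 ]
[      -38        35 ]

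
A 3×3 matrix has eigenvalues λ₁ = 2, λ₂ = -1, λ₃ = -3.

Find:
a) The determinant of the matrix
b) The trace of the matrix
det = 6, trace = -2

Two standard eigenvalue identities:
- det(A) equals the product of the eigenvalues (counted with multiplicity).
- trace(A) equals the sum of the eigenvalues.
det(A) = (2)*(-1)*(-3) = 6.
trace(A) = 2 - 1 - 3 = -2.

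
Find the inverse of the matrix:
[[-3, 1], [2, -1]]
[[-1, -1], [-2, -3]]

For [[a,b],[c,d]], inverse = (1/det)·[[d,-b],[-c,a]]
det = -3·-1 - 1·2 = 1
Inverse = (1/1)·[[-1, -1], [-2, -3]]
        = [[-1, -1], [-2, -3]]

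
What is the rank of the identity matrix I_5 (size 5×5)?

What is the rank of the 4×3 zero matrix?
rank(I_5) = 5, rank(0) = 0

The identity I_5 has 5 columns that are the standard basis vectors e_1, …, e_5. These are linearly independent, so all 5 columns are pivots and rank(I_5) = 5.
The 4×3 zero matrix has every entry zero, so every row is the zero row and there are no pivots; rank(0) = 0.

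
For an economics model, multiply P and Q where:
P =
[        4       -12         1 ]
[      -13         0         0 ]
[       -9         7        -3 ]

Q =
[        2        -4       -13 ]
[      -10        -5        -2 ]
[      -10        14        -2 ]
PQ =
[      118        58       -30 ]
[      -26        52       169 ]
[      -58       -41       109 ]

Matrix multiplication: (PQ)[i][j] = sum over k of P[i][k] * Q[k][j].
  (PQ)[0][0] = (4)*(2) + (-12)*(-10) + (1)*(-10) = 118
  (PQ)[0][1] = (4)*(-4) + (-12)*(-5) + (1)*(14) = 58
  (PQ)[0][2] = (4)*(-13) + (-12)*(-2) + (1)*(-2) = -30
  (PQ)[1][0] = (-13)*(2) + (0)*(-10) + (0)*(-10) = -26
  (PQ)[1][1] = (-13)*(-4) + (0)*(-5) + (0)*(14) = 52
  (PQ)[1][2] = (-13)*(-13) + (0)*(-2) + (0)*(-2) = 169
  (PQ)[2][0] = (-9)*(2) + (7)*(-10) + (-3)*(-10) = -58
  (PQ)[2][1] = (-9)*(-4) + (7)*(-5) + (-3)*(14) = -41
  (PQ)[2][2] = (-9)*(-13) + (7)*(-2) + (-3)*(-2) = 109
PQ =
[      118        58       -30 ]
[      -26        52       169 ]
[      -58       -41       109 ]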